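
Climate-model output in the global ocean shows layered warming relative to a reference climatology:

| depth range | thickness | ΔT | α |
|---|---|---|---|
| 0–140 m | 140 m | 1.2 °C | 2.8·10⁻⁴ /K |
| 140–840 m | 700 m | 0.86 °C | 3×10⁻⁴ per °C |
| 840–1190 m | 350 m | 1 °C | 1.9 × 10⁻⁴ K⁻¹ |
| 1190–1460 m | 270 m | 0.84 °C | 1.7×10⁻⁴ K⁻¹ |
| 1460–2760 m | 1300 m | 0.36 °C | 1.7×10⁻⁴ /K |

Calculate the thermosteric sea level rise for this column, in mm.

412 mm

2.8×10⁻⁴ × 1.2 × 140 = 0.04704 m
Layer 2: 700 × 0.86 × 3×10⁻⁴ = 0.18060 m
Layer 3: 1.9×10⁻⁴ × 1 × 350 = 0.06650 m
0.84 × 270 × 1.7×10⁻⁴ = 0.038556 m
Layer 5: 1300 × 1.7×10⁻⁴ × 0.36 = 0.07956 m
Δh = 0.04704 + 0.18060 + 0.06650 + 0.038556 + 0.07956 = 0.412256 m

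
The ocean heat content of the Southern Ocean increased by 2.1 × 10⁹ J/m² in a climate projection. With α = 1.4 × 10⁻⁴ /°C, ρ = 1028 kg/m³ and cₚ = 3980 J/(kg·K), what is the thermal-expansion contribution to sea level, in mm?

72 mm of thermosteric rise

Δh = αQ/(ρcₚ) = 1.4×10⁻⁴ × 2.1×10⁹ / (1028 × 3980) ≈ 0.071857 m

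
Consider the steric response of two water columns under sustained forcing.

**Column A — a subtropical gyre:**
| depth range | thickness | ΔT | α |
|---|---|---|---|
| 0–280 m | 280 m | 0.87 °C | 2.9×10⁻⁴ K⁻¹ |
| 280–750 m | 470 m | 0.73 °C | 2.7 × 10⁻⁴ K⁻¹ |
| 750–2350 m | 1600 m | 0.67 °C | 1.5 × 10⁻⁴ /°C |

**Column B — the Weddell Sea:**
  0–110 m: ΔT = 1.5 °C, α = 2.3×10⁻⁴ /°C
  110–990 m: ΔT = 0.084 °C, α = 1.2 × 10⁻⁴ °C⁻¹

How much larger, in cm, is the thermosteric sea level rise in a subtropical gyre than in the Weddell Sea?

27.7 cm

A Layer 1: 280 × 2.9×10⁻⁴ × 0.87 = 0.070644 m
A 280–750 m: 470 × 2.7×10⁻⁴ × 0.73 = 0.092637 m
A 750–2350 m: 1600 × 0.67 × 1.5×10⁻⁴ = 0.16080 m
A total: 0.324081 m
B 0–110 m: 110 × 1.5 × 2.3×10⁻⁴ = 0.03795 m
B 0.084 × 880 × 1.2×10⁻⁴ = 0.0088704 m
B total: 0.0468204 m
Difference: 0.324081 − 0.0468204 = 0.2772606 m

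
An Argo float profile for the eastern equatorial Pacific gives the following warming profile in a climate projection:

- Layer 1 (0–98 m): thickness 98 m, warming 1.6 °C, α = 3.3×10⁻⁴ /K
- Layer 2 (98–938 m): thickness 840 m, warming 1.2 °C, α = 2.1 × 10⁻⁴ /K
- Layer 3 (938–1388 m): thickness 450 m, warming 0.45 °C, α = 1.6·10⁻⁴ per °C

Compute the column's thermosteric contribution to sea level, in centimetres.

29.6 cm of thermosteric rise

Layer 1: 98 × 3.3×10⁻⁴ × 1.6 = 0.051744 m
840 × 2.1×10⁻⁴ × 1.2 = 0.21168 m
Layer 3: 1.6×10⁻⁴ × 450 × 0.45 = 0.03240 m
Δh = 0.051744 + 0.21168 + 0.03240 = 0.295824 m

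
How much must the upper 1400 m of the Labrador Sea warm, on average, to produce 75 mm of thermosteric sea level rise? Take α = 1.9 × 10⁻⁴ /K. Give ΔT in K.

ΔT = Δh/(αH) = 0.075 / (1.9×10⁻⁴ × 1400) ≈ 0.2820 K

0.282 K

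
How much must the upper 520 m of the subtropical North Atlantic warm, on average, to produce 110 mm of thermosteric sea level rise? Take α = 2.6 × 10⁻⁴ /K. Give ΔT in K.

about 0.814 K

ΔT = Δh/(αH) = 0.11 / (2.6×10⁻⁴ × 520) ≈ 0.8136 K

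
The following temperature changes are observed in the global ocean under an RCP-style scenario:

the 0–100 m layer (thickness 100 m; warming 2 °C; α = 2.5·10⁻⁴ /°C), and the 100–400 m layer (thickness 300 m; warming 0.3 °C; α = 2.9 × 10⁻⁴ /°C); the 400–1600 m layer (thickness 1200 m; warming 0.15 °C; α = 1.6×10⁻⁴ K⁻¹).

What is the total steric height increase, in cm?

10 cm of thermosteric rise

Layer 1: 2.5×10⁻⁴ × 2 × 100 = 0.05000 m
2.9×10⁻⁴ × 0.3 × 300 = 0.02610 m
1200 × 0.15 × 1.6×10⁻⁴ = 0.02880 m
Δh = 0.05000 + 0.02610 + 0.02880 = 0.10490 m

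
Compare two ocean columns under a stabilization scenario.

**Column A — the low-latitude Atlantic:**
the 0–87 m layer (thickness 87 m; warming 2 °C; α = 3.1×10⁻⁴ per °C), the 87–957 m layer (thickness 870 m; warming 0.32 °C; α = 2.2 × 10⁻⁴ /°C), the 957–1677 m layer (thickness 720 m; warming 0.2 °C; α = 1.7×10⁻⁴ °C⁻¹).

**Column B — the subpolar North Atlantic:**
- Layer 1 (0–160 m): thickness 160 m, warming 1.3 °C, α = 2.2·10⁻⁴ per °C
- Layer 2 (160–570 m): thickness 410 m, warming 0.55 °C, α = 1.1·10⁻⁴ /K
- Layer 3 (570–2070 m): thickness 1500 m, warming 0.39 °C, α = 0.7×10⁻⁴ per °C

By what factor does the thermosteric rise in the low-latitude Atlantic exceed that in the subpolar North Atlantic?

≈ 1.25×

A 2 × 3.1×10⁻⁴ × 87 = 0.05394 m
A Layer 2: 0.32 × 2.2×10⁻⁴ × 870 = 0.061248 m
A 957–1677 m: 1.7×10⁻⁴ × 0.2 × 720 = 0.02448 m
A total: 0.139668 m
B 2.2×10⁻⁴ × 160 × 1.3 = 0.04576 m
B 1.1×10⁻⁴ × 0.55 × 410 = 0.024805 m
B 570–2070 m: 0.39 × 0.7×10⁻⁴ × 1500 = 0.04095 m
B total: 0.111515 m
Ratio: 0.139668 / 0.111515 ≈ 1.252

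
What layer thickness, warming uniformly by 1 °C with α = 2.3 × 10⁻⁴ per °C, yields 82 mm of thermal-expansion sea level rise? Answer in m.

H = Δh/(αΔT) = 0.082 / (2.3×10⁻⁴ × 1) ≈ 356.5 m

about 360 m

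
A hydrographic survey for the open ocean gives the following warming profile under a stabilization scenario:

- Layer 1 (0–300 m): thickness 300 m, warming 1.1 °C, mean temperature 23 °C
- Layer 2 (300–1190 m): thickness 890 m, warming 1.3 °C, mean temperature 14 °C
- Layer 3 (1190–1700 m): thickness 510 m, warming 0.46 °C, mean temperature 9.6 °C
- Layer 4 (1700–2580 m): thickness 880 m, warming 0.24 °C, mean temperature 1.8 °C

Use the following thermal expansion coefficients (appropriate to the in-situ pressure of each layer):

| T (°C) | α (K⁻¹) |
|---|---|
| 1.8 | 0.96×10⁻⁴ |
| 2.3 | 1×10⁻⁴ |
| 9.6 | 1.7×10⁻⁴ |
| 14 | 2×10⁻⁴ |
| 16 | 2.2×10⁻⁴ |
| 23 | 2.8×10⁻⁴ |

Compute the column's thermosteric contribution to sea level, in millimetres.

Δh = 380 mm

Layer 1 at 23 °C → α = 2.8×10⁻⁴ K⁻¹
Layer 2 at 14 °C → α = 2×10⁻⁴ K⁻¹
Layer 3 at 9.6 °C → α = 1.7×10⁻⁴ K⁻¹
Layer 4 at 1.8 °C → α = 0.96×10⁻⁴ K⁻¹
0–300 m: 1.1 × 300 × 2.8×10⁻⁴ = 0.09240 m
2×10⁻⁴ × 1.3 × 890 = 0.23140 m
1190–1700 m: 510 × 1.7×10⁻⁴ × 0.46 = 0.039882 m
880 × 0.96×10⁻⁴ × 0.24 = 0.0202752 m
Δh = 0.09240 + 0.23140 + 0.039882 + 0.0202752 = 0.3839572 m ≈ 380 mm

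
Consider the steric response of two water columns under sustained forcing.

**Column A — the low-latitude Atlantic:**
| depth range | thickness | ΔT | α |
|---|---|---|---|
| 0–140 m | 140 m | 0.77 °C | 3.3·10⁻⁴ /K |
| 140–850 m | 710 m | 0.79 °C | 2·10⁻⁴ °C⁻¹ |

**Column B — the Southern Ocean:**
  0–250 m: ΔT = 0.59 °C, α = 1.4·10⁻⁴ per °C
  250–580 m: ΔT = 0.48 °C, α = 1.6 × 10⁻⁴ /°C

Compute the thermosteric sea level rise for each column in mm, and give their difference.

A: 148 mm; B: 46.0 mm; difference 102 mm

A 0.77 × 3.3×10⁻⁴ × 140 = 0.035574 m
A 0.79 × 2×10⁻⁴ × 710 = 0.11218 m
A total: 0.147754 m
B 0–250 m: 1.4×10⁻⁴ × 0.59 × 250 = 0.02065 m
B Layer 2: 330 × 0.48 × 1.6×10⁻⁴ = 0.025344 m
B total: 0.045994 m
Difference: 0.147754 − 0.045994 = 0.10176 m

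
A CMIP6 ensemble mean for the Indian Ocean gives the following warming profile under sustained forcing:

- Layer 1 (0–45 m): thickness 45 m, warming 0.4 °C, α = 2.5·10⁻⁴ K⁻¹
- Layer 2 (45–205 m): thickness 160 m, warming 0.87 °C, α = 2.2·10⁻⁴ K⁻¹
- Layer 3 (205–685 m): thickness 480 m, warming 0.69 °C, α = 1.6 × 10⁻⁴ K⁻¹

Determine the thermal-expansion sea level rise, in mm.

0–45 m: 0.4 × 2.5×10⁻⁴ × 45 = 0.00450 m
Layer 2: 0.87 × 2.2×10⁻⁴ × 160 = 0.030624 m
0.69 × 1.6×10⁻⁴ × 480 = 0.052992 m
Δh = 0.00450 + 0.030624 + 0.052992 = 0.088116 m ≈ 88.1 mm

88.1 mm of thermosteric rise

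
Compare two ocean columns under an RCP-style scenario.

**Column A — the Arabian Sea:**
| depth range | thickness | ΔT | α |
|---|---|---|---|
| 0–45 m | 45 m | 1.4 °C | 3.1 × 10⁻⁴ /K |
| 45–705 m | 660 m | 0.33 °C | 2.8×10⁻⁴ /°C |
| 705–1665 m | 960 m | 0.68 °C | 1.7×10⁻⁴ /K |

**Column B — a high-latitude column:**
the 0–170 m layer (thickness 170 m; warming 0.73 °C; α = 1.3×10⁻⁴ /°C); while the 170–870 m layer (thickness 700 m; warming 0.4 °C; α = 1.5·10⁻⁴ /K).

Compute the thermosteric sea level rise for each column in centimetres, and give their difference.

A 45 × 3.1×10⁻⁴ × 1.4 = 0.01953 m
A 660 × 2.8×10⁻⁴ × 0.33 = 0.060984 m
A 960 × 1.7×10⁻⁴ × 0.68 = 0.110976 m
A total: 0.19149 m
B Layer 1: 1.3×10⁻⁴ × 170 × 0.73 = 0.016133 m
B Layer 2: 1.5×10⁻⁴ × 700 × 0.4 = 0.04200 m
B total: 0.058133 m
Difference: 0.19149 − 0.058133 = 0.133357 m

Δh_A ≈ 19.1 cm, Δh_B ≈ 5.81 cm; difference ≈ 13.3 cm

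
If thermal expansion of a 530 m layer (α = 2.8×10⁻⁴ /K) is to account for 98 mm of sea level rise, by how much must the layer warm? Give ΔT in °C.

ΔT = Δh/(αH) = 0.098 / (2.8×10⁻⁴ × 530) ≈ 0.6604 °C

0.66 °C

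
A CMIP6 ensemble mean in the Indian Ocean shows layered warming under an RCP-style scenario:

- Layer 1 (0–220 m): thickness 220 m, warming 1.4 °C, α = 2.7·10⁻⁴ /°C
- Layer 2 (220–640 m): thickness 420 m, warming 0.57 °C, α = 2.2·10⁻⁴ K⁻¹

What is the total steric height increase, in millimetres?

about 136 mm

220 × 1.4 × 2.7×10⁻⁴ = 0.08316 m
220–640 m: 0.57 × 420 × 2.2×10⁻⁴ = 0.052668 m
Δh = 0.08316 + 0.052668 = 0.135828 m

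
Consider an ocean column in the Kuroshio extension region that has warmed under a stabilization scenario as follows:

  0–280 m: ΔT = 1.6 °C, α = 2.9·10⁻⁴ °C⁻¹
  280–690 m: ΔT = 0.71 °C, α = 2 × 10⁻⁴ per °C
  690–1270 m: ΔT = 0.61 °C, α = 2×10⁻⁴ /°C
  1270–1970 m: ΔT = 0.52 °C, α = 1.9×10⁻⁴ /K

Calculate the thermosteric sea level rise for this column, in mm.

1.6 × 280 × 2.9×10⁻⁴ = 0.12992 m
Layer 2: 2×10⁻⁴ × 0.71 × 410 = 0.05822 m
Layer 3: 2×10⁻⁴ × 580 × 0.61 = 0.07076 m
Layer 4: 700 × 0.52 × 1.9×10⁻⁴ = 0.06916 m
Δh = 0.12992 + 0.05822 + 0.07076 + 0.06916 = 0.32806 m ≈ 328 mm

Δh = 328 mm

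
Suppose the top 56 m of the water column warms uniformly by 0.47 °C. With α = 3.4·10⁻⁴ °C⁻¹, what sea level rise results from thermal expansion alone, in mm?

Δh = αΔT·H = 3.4×10⁻⁴ × 0.47 × 56 = 0.0089488 m

about 8.9 mm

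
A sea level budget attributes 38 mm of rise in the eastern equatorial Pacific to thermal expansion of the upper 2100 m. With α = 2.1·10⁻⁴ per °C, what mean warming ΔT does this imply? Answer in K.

ΔT = Δh/(αH) = 0.038 / (2.1×10⁻⁴ × 2100) ≈ 0.08617 K

0.0862 K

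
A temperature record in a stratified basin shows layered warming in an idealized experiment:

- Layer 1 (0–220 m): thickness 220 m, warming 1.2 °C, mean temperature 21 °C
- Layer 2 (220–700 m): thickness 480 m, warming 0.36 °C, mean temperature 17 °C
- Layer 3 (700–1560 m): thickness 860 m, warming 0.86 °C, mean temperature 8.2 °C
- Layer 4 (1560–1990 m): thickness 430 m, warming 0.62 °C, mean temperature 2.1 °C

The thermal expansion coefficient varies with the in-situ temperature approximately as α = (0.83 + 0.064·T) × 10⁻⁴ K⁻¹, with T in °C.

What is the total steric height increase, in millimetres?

Δh = 220 mm

Layer 1: α = (0.83 + 0.064×21)×10⁻⁴ = 2.174×10⁻⁴ K⁻¹
Layer 2: α = (0.83 + 0.064×17)×10⁻⁴ = 1.918×10⁻⁴ K⁻¹
Layer 3: α = (0.83 + 0.064×8.2)×10⁻⁴ = 1.3548×10⁻⁴ K⁻¹
Layer 4: α = (0.83 + 0.064×2.1)×10⁻⁴ = 0.9644×10⁻⁴ K⁻¹
0–220 m: 1.2 × 2.174×10⁻⁴ × 220 = 0.0573936 m
0.36 × 1.918×10⁻⁴ × 480 = 0.03314304 m
Layer 3: 1.3548×10⁻⁴ × 0.86 × 860 = 0.100201008 m
Layer 4: 0.62 × 430 × 0.9644×10⁻⁴ = 0.025710904 m
Δh = 0.0573936 + 0.03314304 + 0.100201008 + 0.025710904 = 0.216448552 m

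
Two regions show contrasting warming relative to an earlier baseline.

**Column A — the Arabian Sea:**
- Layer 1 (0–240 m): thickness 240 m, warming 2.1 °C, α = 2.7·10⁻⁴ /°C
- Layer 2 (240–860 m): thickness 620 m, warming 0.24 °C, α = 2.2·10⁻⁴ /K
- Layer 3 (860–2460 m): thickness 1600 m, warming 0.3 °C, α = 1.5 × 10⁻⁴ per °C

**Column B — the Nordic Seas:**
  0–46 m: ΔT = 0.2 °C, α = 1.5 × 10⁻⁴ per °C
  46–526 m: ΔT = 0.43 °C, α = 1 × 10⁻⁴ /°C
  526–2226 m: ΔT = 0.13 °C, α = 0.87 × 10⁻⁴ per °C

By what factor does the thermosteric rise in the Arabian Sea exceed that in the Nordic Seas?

A Layer 1: 2.7×10⁻⁴ × 240 × 2.1 = 0.13608 m
A Layer 2: 2.2×10⁻⁴ × 620 × 0.24 = 0.032736 m
A Layer 3: 1.5×10⁻⁴ × 0.3 × 1600 = 0.07200 m
A total: 0.240816 m
B 0–46 m: 0.2 × 1.5×10⁻⁴ × 46 = 0.00138 m
B Layer 2: 1×10⁻⁴ × 480 × 0.43 = 0.02064 m
B 0.13 × 1700 × 0.87×10⁻⁴ = 0.019227 m
B total: 0.041247 m
Ratio: 0.240816 / 0.041247 ≈ 5.838

≈ 5.8×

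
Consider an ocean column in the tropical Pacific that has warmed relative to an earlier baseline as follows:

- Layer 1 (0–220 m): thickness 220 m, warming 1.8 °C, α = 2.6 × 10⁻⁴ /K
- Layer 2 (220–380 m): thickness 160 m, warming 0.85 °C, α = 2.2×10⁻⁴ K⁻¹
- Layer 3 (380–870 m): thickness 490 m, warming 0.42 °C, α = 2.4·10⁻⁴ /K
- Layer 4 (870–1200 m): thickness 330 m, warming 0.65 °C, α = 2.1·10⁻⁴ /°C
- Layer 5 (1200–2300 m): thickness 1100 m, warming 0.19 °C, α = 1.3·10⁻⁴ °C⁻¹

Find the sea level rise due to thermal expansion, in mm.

254 mm of thermosteric rise

Layer 1: 1.8 × 220 × 2.6×10⁻⁴ = 0.10296 m
220–380 m: 2.2×10⁻⁴ × 0.85 × 160 = 0.02992 m
Layer 3: 0.42 × 490 × 2.4×10⁻⁴ = 0.049392 m
Layer 4: 0.65 × 330 × 2.1×10⁻⁴ = 0.045045 m
1200–2300 m: 1100 × 1.3×10⁻⁴ × 0.19 = 0.02717 m
Δh = 0.10296 + 0.02992 + 0.049392 + 0.045045 + 0.02717 = 0.254487 m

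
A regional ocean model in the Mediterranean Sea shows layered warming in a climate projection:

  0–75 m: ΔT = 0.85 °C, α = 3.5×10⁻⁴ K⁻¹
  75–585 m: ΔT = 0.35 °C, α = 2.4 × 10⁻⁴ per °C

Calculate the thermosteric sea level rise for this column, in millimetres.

Layer 1: 75 × 0.85 × 3.5×10⁻⁴ = 0.0223125 m
75–585 m: 0.35 × 510 × 2.4×10⁻⁴ = 0.04284 m
Δh = 0.0223125 + 0.04284 = 0.0651525 m

about 65.2 mm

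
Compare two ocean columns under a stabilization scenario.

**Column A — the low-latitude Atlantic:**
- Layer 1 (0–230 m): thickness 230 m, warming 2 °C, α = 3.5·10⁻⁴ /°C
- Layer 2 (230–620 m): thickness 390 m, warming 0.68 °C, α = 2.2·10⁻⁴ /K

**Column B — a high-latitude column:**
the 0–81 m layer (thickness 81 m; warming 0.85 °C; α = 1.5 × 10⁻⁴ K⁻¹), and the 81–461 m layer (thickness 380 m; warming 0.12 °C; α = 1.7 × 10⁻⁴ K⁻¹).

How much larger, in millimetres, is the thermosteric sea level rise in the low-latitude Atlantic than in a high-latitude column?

A 0–230 m: 3.5×10⁻⁴ × 2 × 230 = 0.16100 m
A 230–620 m: 390 × 0.68 × 2.2×10⁻⁴ = 0.058344 m
A total: 0.219344 m
B Layer 1: 0.85 × 1.5×10⁻⁴ × 81 = 0.0103275 m
B 380 × 1.7×10⁻⁴ × 0.12 = 0.007752 m
B total: 0.0180795 m
Difference: 0.219344 − 0.0180795 = 0.2012645 m

200 mm larger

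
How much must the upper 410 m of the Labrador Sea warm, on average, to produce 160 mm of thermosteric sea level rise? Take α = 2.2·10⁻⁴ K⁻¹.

1.77 °C

ΔT = Δh/(αH) = 0.16 / (2.2×10⁻⁴ × 410) ≈ 1.774 °C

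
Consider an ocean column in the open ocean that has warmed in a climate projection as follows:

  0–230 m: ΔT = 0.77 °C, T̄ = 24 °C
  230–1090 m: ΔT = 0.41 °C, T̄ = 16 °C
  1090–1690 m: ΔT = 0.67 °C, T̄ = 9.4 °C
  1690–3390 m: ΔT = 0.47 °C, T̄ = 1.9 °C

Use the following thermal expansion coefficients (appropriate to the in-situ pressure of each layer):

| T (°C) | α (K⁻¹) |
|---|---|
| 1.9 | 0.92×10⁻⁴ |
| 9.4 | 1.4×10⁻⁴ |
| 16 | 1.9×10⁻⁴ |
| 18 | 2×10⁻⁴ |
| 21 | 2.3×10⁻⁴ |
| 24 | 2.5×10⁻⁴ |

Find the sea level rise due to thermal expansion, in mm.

Layer 1 at 24 °C → α = 2.5×10⁻⁴ K⁻¹
Layer 2 at 16 °C → α = 1.9×10⁻⁴ K⁻¹
Layer 3 at 9.4 °C → α = 1.4×10⁻⁴ K⁻¹
Layer 4 at 1.9 °C → α = 0.92×10⁻⁴ K⁻¹
Layer 1: 0.77 × 2.5×10⁻⁴ × 230 = 0.044275 m
1.9×10⁻⁴ × 860 × 0.41 = 0.066994 m
1090–1690 m: 1.4×10⁻⁴ × 600 × 0.67 = 0.05628 m
Layer 4: 0.47 × 1700 × 0.92×10⁻⁴ = 0.073508 m
Δh = 0.044275 + 0.066994 + 0.05628 + 0.073508 = 0.241057 m

Δh = 241 mm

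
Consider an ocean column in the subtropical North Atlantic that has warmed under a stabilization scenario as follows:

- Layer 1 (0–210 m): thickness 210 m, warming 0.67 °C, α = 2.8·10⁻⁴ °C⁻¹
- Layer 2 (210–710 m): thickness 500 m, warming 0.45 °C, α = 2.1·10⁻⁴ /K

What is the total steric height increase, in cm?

8.66 cm

Layer 1: 210 × 0.67 × 2.8×10⁻⁴ = 0.039396 m
Layer 2: 0.45 × 500 × 2.1×10⁻⁴ = 0.04725 m
Δh = 0.039396 + 0.04725 = 0.086646 m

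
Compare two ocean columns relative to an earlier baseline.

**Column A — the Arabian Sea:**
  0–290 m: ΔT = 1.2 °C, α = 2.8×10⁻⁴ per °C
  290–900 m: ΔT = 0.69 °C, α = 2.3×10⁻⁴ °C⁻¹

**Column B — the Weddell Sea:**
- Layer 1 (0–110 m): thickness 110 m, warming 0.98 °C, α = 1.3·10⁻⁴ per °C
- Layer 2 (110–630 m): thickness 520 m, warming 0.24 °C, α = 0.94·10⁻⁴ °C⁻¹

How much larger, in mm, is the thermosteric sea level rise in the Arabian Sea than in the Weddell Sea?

A Layer 1: 2.8×10⁻⁴ × 1.2 × 290 = 0.09744 m
A Layer 2: 2.3×10⁻⁴ × 610 × 0.69 = 0.096807 m
A total: 0.194247 m
B Layer 1: 1.3×10⁻⁴ × 110 × 0.98 = 0.014014 m
B 0.24 × 0.94×10⁻⁴ × 520 = 0.0117312 m
B total: 0.0257452 m
Difference: 0.194247 − 0.0257452 = 0.1685018 m

170 mm larger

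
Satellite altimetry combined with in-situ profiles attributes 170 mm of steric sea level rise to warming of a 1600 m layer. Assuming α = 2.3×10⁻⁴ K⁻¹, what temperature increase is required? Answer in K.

ΔT = Δh/(αH) = 0.17 / (2.3×10⁻⁴ × 1600) ≈ 0.4620 K

ΔT ≈ 0.462 K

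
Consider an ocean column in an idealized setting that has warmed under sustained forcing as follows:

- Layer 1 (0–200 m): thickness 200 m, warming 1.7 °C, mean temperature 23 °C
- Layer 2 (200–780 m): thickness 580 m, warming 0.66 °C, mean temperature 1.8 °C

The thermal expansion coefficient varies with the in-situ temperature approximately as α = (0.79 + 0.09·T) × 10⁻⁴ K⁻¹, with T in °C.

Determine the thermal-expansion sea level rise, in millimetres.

Δh = 134 mm

Layer 1: α = (0.79 + 0.09×23)×10⁻⁴ = 2.86×10⁻⁴ K⁻¹
Layer 2: α = (0.79 + 0.09×1.8)×10⁻⁴ = 0.952×10⁻⁴ K⁻¹
2.86×10⁻⁴ × 1.7 × 200 = 0.09724 m
200–780 m: 0.952×10⁻⁴ × 580 × 0.66 = 0.03644256 m
Δh = 0.09724 + 0.03644256 = 0.13368256 m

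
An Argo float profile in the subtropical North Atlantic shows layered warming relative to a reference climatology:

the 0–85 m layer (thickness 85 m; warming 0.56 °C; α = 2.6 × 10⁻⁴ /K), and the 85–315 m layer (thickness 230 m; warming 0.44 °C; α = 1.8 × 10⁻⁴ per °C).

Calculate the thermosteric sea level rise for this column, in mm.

Layer 1: 85 × 2.6×10⁻⁴ × 0.56 = 0.012376 m
85–315 m: 1.8×10⁻⁴ × 230 × 0.44 = 0.018216 m
Δh = 0.012376 + 0.018216 = 0.030592 m

Δh ≈ 30.6 mm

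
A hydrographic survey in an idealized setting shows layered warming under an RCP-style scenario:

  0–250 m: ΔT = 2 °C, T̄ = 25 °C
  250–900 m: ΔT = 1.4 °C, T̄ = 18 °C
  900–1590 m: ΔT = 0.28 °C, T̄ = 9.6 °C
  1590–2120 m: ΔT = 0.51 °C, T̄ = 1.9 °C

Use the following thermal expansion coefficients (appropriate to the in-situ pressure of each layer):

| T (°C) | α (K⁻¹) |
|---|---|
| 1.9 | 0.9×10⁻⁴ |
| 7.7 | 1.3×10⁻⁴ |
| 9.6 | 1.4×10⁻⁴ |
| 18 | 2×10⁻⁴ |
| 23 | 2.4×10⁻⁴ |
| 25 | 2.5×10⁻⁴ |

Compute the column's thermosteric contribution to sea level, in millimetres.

Layer 1 at 25 °C → α = 2.5×10⁻⁴ K⁻¹
Layer 2 at 18 °C → α = 2×10⁻⁴ K⁻¹
Layer 3 at 9.6 °C → α = 1.4×10⁻⁴ K⁻¹
Layer 4 at 1.9 °C → α = 0.9×10⁻⁴ K⁻¹
Layer 1: 2.5×10⁻⁴ × 2 × 250 = 0.12500 m
Layer 2: 2×10⁻⁴ × 650 × 1.4 = 0.18200 m
900–1590 m: 0.28 × 690 × 1.4×10⁻⁴ = 0.027048 m
1590–2120 m: 0.51 × 530 × 0.9×10⁻⁴ = 0.024327 m
Δh = 0.12500 + 0.18200 + 0.027048 + 0.024327 = 0.358375 m

358 mm of thermosteric rise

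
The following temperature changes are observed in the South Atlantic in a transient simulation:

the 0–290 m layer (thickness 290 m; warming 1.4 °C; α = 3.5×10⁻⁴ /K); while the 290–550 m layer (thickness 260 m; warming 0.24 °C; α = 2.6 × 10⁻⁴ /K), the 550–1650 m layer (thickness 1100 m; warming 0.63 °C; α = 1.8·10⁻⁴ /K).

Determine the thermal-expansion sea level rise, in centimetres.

1.4 × 3.5×10⁻⁴ × 290 = 0.14210 m
2.6×10⁻⁴ × 0.24 × 260 = 0.016224 m
Layer 3: 1100 × 1.8×10⁻⁴ × 0.63 = 0.12474 m
Δh = 0.14210 + 0.016224 + 0.12474 = 0.283064 m ≈ 28 cm

about 28 cm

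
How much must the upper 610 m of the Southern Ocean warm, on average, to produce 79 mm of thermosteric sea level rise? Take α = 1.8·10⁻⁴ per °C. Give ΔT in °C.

ΔT ≈ 0.72 °C

ΔT = Δh/(αH) = 0.079 / (1.8×10⁻⁴ × 610) ≈ 0.7195 °C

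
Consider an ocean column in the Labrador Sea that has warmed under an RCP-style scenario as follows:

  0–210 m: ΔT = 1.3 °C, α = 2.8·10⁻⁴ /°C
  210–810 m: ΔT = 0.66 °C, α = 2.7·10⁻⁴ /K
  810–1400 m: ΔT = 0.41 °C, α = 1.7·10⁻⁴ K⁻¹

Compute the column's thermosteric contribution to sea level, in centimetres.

Δh = 22.4 cm

1.3 × 2.8×10⁻⁴ × 210 = 0.07644 m
2.7×10⁻⁴ × 0.66 × 600 = 0.10692 m
Layer 3: 590 × 0.41 × 1.7×10⁻⁴ = 0.041123 m
Δh = 0.07644 + 0.10692 + 0.041123 = 0.224483 m ≈ 22.4 cm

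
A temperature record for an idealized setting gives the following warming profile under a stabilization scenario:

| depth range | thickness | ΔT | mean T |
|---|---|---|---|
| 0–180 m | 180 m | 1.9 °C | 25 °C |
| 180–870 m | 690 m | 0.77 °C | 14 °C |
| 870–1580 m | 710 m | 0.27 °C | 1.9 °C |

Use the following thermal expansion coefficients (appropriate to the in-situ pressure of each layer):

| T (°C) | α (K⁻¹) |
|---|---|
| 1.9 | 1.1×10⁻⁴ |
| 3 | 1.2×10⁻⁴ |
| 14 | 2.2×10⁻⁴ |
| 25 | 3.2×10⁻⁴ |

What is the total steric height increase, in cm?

24.7 cm of thermosteric rise

Layer 1 at 25 °C → α = 3.2×10⁻⁴ K⁻¹
Layer 2 at 14 °C → α = 2.2×10⁻⁴ K⁻¹
Layer 3 at 1.9 °C → α = 1.1×10⁻⁴ K⁻¹
0–180 m: 3.2×10⁻⁴ × 180 × 1.9 = 0.10944 m
180–870 m: 690 × 2.2×10⁻⁴ × 0.77 = 0.116886 m
870–1580 m: 0.27 × 710 × 1.1×10⁻⁴ = 0.021087 m
Δh = 0.10944 + 0.116886 + 0.021087 = 0.247413 m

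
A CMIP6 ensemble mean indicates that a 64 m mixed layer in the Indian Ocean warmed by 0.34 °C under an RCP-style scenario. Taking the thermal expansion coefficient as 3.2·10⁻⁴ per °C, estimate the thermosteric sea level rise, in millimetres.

7.0 mm of thermosteric rise

Δh = αΔT·H = 3.2×10⁻⁴ × 0.34 × 64 = 0.0069632 m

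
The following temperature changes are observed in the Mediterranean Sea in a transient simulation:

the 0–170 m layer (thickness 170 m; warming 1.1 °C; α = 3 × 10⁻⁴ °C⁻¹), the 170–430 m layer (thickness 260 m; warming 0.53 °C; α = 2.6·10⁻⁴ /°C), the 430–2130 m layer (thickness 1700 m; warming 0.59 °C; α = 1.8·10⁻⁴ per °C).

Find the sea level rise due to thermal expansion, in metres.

about 0.272 m

0–170 m: 1.1 × 3×10⁻⁴ × 170 = 0.05610 m
0.53 × 260 × 2.6×10⁻⁴ = 0.035828 m
430–2130 m: 0.59 × 1.8×10⁻⁴ × 1700 = 0.18054 m
Δh = 0.05610 + 0.035828 + 0.18054 = 0.272468 m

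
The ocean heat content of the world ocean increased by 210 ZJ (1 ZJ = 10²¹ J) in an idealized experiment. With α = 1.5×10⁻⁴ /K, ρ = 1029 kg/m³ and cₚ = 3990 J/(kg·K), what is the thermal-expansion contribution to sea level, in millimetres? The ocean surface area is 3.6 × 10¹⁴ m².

Δh ≈ 21.3 mm

Per unit area: Q = 210×10²¹ / (3.6×10¹⁴) ≈ 5.833×10⁸ J/m²
Δh = αQ/(ρcₚ) = 1.5×10⁻⁴ × 5.833×10⁸ / (1029 × 3990) ≈ 0.021311 m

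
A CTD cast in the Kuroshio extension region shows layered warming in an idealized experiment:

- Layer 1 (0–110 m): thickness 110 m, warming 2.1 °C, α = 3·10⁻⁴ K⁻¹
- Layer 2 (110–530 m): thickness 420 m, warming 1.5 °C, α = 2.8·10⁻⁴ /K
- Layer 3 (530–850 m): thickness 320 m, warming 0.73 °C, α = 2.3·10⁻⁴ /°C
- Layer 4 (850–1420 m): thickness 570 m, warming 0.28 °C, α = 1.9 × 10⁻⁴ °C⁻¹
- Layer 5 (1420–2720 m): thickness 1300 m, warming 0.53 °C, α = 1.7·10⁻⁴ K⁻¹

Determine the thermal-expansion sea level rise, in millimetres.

about 447 mm

2.1 × 3×10⁻⁴ × 110 = 0.06930 m
2.8×10⁻⁴ × 1.5 × 420 = 0.17640 m
0.73 × 320 × 2.3×10⁻⁴ = 0.053728 m
850–1420 m: 570 × 1.9×10⁻⁴ × 0.28 = 0.030324 m
Layer 5: 1.7×10⁻⁴ × 0.53 × 1300 = 0.11713 m
Δh = 0.06930 + 0.17640 + 0.053728 + 0.030324 + 0.11713 = 0.446882 m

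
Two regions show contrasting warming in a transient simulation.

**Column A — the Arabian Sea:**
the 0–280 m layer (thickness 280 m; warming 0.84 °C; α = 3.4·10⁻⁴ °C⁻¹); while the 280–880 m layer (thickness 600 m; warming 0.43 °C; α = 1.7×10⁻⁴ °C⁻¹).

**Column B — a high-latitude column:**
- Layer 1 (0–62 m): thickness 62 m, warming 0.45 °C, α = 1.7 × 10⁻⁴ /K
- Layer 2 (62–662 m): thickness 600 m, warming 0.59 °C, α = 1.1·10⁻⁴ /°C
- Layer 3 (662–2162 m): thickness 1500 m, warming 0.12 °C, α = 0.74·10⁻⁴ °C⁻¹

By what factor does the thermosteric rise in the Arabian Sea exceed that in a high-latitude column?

2.2

A Layer 1: 0.84 × 280 × 3.4×10⁻⁴ = 0.079968 m
A 280–880 m: 600 × 1.7×10⁻⁴ × 0.43 = 0.04386 m
A total: 0.123828 m
B Layer 1: 1.7×10⁻⁴ × 0.45 × 62 = 0.004743 m
B 62–662 m: 0.59 × 1.1×10⁻⁴ × 600 = 0.03894 m
B 0.12 × 0.74×10⁻⁴ × 1500 = 0.01332 m
B total: 0.057003 m
Ratio: 0.123828 / 0.057003 ≈ 2.172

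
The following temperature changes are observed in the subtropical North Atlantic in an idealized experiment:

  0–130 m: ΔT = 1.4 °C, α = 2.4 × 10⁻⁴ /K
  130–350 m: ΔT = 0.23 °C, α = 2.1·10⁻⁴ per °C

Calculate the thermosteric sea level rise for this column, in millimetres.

54.3 mm

0–130 m: 1.4 × 130 × 2.4×10⁻⁴ = 0.04368 m
2.1×10⁻⁴ × 220 × 0.23 = 0.010626 m
Δh = 0.04368 + 0.010626 = 0.054306 m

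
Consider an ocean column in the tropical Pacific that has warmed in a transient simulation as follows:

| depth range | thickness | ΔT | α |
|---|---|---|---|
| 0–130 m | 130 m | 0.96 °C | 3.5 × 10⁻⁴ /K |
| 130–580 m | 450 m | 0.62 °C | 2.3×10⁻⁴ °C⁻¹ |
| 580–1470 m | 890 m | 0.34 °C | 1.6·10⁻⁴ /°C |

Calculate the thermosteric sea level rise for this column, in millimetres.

Layer 1: 130 × 0.96 × 3.5×10⁻⁴ = 0.04368 m
Layer 2: 450 × 0.62 × 2.3×10⁻⁴ = 0.06417 m
580–1470 m: 1.6×10⁻⁴ × 0.34 × 890 = 0.048416 m
Δh = 0.04368 + 0.06417 + 0.048416 = 0.156266 m

156 mm of thermosteric rise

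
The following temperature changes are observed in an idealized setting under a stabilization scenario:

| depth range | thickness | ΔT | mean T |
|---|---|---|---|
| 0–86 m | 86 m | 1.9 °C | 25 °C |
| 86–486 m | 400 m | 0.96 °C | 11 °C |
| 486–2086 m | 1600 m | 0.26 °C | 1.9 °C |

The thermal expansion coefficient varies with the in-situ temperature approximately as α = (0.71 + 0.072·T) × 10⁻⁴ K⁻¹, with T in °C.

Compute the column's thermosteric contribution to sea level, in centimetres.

Δh = 13 cm

Layer 1: α = (0.71 + 0.072×25)×10⁻⁴ = 2.51×10⁻⁴ K⁻¹
Layer 2: α = (0.71 + 0.072×11)×10⁻⁴ = 1.502×10⁻⁴ K⁻¹
Layer 3: α = (0.71 + 0.072×1.9)×10⁻⁴ = 0.8468×10⁻⁴ K⁻¹
1.9 × 2.51×10⁻⁴ × 86 = 0.0410134 m
Layer 2: 1.502×10⁻⁴ × 400 × 0.96 = 0.0576768 m
0.26 × 1600 × 0.8468×10⁻⁴ = 0.03522688 m
Δh = 0.0410134 + 0.0576768 + 0.03522688 = 0.13391708 m ≈ 13 cm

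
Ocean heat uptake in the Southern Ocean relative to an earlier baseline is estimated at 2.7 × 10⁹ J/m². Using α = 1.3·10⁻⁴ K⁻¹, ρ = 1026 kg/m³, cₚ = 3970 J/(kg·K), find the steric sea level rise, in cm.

8.62 cm of thermosteric rise

Δh = αQ/(ρcₚ) = 1.3×10⁻⁴ × 2.7×10⁹ / (1026 × 3970) ≈ 0.086173 m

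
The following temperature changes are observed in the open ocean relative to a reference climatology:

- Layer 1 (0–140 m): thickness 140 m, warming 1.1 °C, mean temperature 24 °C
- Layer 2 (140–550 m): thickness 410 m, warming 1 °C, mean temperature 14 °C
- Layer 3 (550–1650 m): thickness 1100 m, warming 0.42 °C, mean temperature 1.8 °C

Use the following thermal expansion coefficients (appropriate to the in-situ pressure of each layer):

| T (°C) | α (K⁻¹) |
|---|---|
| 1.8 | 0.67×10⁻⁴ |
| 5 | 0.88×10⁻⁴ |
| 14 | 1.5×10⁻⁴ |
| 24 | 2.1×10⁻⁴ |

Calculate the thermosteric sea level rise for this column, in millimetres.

125 mm of thermosteric rise

Layer 1 at 24 °C → α = 2.1×10⁻⁴ K⁻¹
Layer 2 at 14 °C → α = 1.5×10⁻⁴ K⁻¹
Layer 3 at 1.8 °C → α = 0.67×10⁻⁴ K⁻¹
140 × 2.1×10⁻⁴ × 1.1 = 0.03234 m
140–550 m: 410 × 1 × 1.5×10⁻⁴ = 0.06150 m
550–1650 m: 1100 × 0.42 × 0.67×10⁻⁴ = 0.030954 m
Δh = 0.03234 + 0.06150 + 0.030954 = 0.124794 m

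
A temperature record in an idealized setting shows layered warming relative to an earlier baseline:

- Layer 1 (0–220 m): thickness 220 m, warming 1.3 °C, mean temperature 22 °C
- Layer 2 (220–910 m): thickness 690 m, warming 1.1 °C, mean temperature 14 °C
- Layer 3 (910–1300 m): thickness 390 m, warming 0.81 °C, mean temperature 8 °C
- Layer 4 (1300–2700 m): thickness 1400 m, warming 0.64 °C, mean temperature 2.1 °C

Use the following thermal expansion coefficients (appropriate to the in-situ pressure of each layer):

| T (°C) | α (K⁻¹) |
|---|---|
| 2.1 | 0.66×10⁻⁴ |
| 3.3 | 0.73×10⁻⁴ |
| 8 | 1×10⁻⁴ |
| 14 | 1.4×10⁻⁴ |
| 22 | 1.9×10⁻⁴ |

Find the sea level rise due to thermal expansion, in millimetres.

251 mm

Layer 1 at 22 °C → α = 1.9×10⁻⁴ K⁻¹
Layer 2 at 14 °C → α = 1.4×10⁻⁴ K⁻¹
Layer 3 at 8 °C → α = 1×10⁻⁴ K⁻¹
Layer 4 at 2.1 °C → α = 0.66×10⁻⁴ K⁻¹
220 × 1.3 × 1.9×10⁻⁴ = 0.05434 m
Layer 2: 690 × 1.1 × 1.4×10⁻⁴ = 0.10626 m
910–1300 m: 1×10⁻⁴ × 390 × 0.81 = 0.03159 m
1400 × 0.64 × 0.66×10⁻⁴ = 0.059136 m
Δh = 0.05434 + 0.10626 + 0.03159 + 0.059136 = 0.251326 m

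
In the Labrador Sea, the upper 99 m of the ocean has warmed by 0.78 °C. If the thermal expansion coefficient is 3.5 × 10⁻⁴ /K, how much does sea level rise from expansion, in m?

0.0270 m

Δh = αΔT·H = 3.5×10⁻⁴ × 0.78 × 99 = 0.027027 m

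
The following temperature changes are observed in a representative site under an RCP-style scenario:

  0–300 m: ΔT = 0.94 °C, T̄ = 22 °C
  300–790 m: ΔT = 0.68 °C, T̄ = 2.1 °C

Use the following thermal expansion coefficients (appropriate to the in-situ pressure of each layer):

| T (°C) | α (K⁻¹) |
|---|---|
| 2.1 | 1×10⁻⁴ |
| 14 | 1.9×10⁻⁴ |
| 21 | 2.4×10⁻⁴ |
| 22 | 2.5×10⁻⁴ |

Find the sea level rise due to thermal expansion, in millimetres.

104 mm

Layer 1 at 22 °C → α = 2.5×10⁻⁴ K⁻¹
Layer 2 at 2.1 °C → α = 1×10⁻⁴ K⁻¹
Layer 1: 2.5×10⁻⁴ × 300 × 0.94 = 0.07050 m
Layer 2: 490 × 1×10⁻⁴ × 0.68 = 0.03332 m
Δh = 0.07050 + 0.03332 = 0.10382 m ≈ 104 mm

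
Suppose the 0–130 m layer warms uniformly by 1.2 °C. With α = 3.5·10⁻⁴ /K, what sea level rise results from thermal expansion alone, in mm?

about 54.6 mm

Δh = αΔT·H = 3.5×10⁻⁴ × 1.2 × 130 = 0.05460 m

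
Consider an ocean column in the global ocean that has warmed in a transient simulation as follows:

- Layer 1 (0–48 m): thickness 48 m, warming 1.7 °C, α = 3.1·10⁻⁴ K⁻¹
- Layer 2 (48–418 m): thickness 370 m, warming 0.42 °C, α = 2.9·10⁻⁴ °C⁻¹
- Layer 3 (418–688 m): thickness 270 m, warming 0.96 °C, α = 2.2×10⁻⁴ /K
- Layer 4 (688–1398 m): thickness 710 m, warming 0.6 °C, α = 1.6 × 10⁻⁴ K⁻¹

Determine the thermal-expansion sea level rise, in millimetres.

3.1×10⁻⁴ × 48 × 1.7 = 0.025296 m
Layer 2: 370 × 2.9×10⁻⁴ × 0.42 = 0.045066 m
418–688 m: 270 × 2.2×10⁻⁴ × 0.96 = 0.057024 m
710 × 0.6 × 1.6×10⁻⁴ = 0.06816 m
Δh = 0.025296 + 0.045066 + 0.057024 + 0.06816 = 0.195546 m

200 mm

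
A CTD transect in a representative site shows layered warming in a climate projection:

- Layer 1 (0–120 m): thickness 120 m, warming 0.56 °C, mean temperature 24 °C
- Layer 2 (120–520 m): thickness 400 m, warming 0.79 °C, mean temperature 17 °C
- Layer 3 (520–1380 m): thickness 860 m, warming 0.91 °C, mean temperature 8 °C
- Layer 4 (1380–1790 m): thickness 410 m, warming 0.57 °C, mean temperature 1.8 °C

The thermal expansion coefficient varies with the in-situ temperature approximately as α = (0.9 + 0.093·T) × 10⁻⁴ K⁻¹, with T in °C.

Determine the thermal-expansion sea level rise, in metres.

Layer 1: α = (0.9 + 0.093×24)×10⁻⁴ = 3.132×10⁻⁴ K⁻¹
Layer 2: α = (0.9 + 0.093×17)×10⁻⁴ = 2.481×10⁻⁴ K⁻¹
Layer 3: α = (0.9 + 0.093×8)×10⁻⁴ = 1.644×10⁻⁴ K⁻¹
Layer 4: α = (0.9 + 0.093×1.8)×10⁻⁴ = 1.0674×10⁻⁴ K⁻¹
0–120 m: 120 × 0.56 × 3.132×10⁻⁴ = 0.02104704 m
120–520 m: 400 × 0.79 × 2.481×10⁻⁴ = 0.0783996 m
0.91 × 860 × 1.644×10⁻⁴ = 0.12865944 m
410 × 0.57 × 1.0674×10⁻⁴ = 0.024945138 m
Δh = 0.02104704 + 0.0783996 + 0.12865944 + 0.024945138 = 0.253051218 m

0.253 m of thermosteric rise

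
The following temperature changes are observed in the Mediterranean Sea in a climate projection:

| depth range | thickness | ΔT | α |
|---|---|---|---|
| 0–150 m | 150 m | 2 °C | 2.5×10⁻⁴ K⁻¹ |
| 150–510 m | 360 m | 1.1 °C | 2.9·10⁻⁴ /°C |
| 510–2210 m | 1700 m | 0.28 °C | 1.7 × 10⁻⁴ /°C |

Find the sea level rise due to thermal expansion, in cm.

2.5×10⁻⁴ × 2 × 150 = 0.07500 m
Layer 2: 1.1 × 2.9×10⁻⁴ × 360 = 0.11484 m
Layer 3: 1700 × 0.28 × 1.7×10⁻⁴ = 0.08092 m
Δh = 0.07500 + 0.11484 + 0.08092 = 0.27076 m ≈ 27.1 cm

27.1 cm of thermosteric rise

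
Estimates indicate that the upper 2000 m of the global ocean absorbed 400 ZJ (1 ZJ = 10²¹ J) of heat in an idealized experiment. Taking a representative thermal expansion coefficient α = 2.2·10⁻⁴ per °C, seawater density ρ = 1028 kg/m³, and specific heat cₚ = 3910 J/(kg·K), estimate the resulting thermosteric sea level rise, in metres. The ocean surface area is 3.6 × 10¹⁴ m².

Per unit area: Q = 400×10²¹ / (3.6×10¹⁴) ≈ 1.111×10⁹ J/m²
Δh = αQ/(ρcₚ) = 2.2×10⁻⁴ × 1.111×10⁹ / (1028 × 3910) ≈ 0.060809 m

0.0608 m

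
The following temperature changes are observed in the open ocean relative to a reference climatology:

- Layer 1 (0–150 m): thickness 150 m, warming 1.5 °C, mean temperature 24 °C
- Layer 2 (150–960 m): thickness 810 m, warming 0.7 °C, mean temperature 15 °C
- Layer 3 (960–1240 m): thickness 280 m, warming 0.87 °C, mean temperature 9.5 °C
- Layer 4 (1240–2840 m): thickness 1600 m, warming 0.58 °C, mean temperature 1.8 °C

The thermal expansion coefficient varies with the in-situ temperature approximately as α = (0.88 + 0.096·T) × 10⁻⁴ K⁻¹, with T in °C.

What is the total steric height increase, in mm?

Layer 1: α = (0.88 + 0.096×24)×10⁻⁴ = 3.184×10⁻⁴ K⁻¹
Layer 2: α = (0.88 + 0.096×15)×10⁻⁴ = 2.32×10⁻⁴ K⁻¹
Layer 3: α = (0.88 + 0.096×9.5)×10⁻⁴ = 1.792×10⁻⁴ K⁻¹
Layer 4: α = (0.88 + 0.096×1.8)×10⁻⁴ = 1.0528×10⁻⁴ K⁻¹
Layer 1: 1.5 × 150 × 3.184×10⁻⁴ = 0.07164 m
150–960 m: 0.7 × 810 × 2.32×10⁻⁴ = 0.131544 m
0.87 × 1.792×10⁻⁴ × 280 = 0.04365312 m
1240–2840 m: 1.0528×10⁻⁴ × 0.58 × 1600 = 0.09769984 m
Δh = 0.07164 + 0.131544 + 0.04365312 + 0.09769984 = 0.34453696 m

345 mm of thermosteric rise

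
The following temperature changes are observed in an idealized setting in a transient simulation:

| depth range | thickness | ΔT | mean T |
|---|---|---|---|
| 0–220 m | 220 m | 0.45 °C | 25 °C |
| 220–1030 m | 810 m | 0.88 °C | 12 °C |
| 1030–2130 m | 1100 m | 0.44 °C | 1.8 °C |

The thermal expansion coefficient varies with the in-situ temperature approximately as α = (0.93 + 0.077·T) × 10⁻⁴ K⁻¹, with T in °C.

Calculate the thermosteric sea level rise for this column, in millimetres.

Layer 1: α = (0.93 + 0.077×25)×10⁻⁴ = 2.855×10⁻⁴ K⁻¹
Layer 2: α = (0.93 + 0.077×12)×10⁻⁴ = 1.854×10⁻⁴ K⁻¹
Layer 3: α = (0.93 + 0.077×1.8)×10⁻⁴ = 1.0686×10⁻⁴ K⁻¹
0–220 m: 220 × 0.45 × 2.855×10⁻⁴ = 0.0282645 m
Layer 2: 810 × 0.88 × 1.854×10⁻⁴ = 0.13215312 m
Layer 3: 1100 × 1.0686×10⁻⁴ × 0.44 = 0.05172024 m
Δh = 0.0282645 + 0.13215312 + 0.05172024 = 0.21213786 m

Δh ≈ 212 mm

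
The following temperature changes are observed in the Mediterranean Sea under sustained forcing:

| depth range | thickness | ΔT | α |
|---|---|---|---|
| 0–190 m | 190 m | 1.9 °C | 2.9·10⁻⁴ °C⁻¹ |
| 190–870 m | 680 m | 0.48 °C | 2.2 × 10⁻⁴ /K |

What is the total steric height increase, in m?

Layer 1: 190 × 2.9×10⁻⁴ × 1.9 = 0.10469 m
190–870 m: 0.48 × 680 × 2.2×10⁻⁴ = 0.071808 m
Δh = 0.10469 + 0.071808 = 0.176498 m

about 0.176 m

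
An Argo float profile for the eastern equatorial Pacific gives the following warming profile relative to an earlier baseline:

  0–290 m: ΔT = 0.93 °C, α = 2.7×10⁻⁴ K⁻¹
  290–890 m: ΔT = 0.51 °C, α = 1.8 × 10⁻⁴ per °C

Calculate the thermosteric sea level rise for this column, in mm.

0–290 m: 0.93 × 290 × 2.7×10⁻⁴ = 0.072819 m
0.51 × 600 × 1.8×10⁻⁴ = 0.05508 m
Δh = 0.072819 + 0.05508 = 0.127899 m

Δh ≈ 128 mm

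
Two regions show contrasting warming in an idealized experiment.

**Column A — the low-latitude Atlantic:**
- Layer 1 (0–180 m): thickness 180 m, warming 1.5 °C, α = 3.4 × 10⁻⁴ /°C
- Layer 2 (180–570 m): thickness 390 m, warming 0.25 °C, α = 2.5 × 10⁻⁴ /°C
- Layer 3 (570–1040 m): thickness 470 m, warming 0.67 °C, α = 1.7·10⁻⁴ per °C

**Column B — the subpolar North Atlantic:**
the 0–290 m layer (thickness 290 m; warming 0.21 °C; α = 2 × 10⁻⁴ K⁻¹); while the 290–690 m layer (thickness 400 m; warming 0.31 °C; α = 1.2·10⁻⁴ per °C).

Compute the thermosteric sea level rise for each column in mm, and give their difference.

Δh_A ≈ 170 mm, Δh_B ≈ 27 mm; difference ≈ 140 mm

A Layer 1: 1.5 × 180 × 3.4×10⁻⁴ = 0.09180 m
A 0.25 × 2.5×10⁻⁴ × 390 = 0.024375 m
A 570–1040 m: 470 × 0.67 × 1.7×10⁻⁴ = 0.053533 m
A total: 0.169708 m
B 2×10⁻⁴ × 0.21 × 290 = 0.01218 m
B Layer 2: 400 × 0.31 × 1.2×10⁻⁴ = 0.01488 m
B total: 0.02706 m
Difference: 0.169708 − 0.02706 = 0.142648 m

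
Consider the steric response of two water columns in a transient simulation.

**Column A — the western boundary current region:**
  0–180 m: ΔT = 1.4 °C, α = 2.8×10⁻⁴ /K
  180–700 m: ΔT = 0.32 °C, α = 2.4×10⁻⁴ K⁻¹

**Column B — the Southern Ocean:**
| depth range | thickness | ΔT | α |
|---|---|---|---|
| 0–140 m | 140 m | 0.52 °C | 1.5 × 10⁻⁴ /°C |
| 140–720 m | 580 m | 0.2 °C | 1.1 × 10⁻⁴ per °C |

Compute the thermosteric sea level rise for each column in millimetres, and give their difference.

A: 110 mm; B: 23.7 mm; difference 86.8 mm

A 2.8×10⁻⁴ × 180 × 1.4 = 0.07056 m
A 520 × 2.4×10⁻⁴ × 0.32 = 0.039936 m
A total: 0.110496 m
B 0–140 m: 1.5×10⁻⁴ × 0.52 × 140 = 0.01092 m
B 580 × 1.1×10⁻⁴ × 0.2 = 0.01276 m
B total: 0.02368 m
Difference: 0.110496 − 0.02368 = 0.086816 m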